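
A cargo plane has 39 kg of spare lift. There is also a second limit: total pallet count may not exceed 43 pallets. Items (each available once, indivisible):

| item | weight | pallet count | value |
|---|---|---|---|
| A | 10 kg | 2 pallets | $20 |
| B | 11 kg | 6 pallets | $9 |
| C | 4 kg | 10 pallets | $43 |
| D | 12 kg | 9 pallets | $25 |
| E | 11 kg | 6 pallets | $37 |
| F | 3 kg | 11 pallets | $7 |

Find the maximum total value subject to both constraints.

Feasible sets respecting both limits:
- A+C+D+E: weight 37, pallet count 27, value 125
- A+B+C+E+F: weight 39, pallet count 35, value 116
- B+C+D+E: weight 38, pallet count 31, value 114
Best: $125.

$125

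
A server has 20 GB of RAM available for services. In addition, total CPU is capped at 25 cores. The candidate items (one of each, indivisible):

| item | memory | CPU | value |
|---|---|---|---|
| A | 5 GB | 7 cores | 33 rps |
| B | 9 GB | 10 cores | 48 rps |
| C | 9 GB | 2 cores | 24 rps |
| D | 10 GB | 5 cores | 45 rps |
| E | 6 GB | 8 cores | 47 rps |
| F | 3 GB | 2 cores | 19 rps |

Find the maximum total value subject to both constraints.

128 rps

Feasible sets respecting both limits:
- A+B+E: memory 20, CPU 25, value 128
- B+E+F: memory 18, CPU 20, value 114
- D+E+F: memory 19, CPU 15, value 111
Best: 128 rps.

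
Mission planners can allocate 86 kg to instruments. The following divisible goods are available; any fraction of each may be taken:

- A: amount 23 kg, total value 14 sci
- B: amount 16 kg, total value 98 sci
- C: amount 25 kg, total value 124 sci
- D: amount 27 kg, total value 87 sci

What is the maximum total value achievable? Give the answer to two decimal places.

319.96

Take in order of value per unit:
- B (98/16 per unit): all 16 → value 98, running total 98.00
- C (124/25 per unit): all 25 → value 124, running total 222.00
- D (87/27 per unit): all 27 → value 87, running total 309.00
- A (14/23 per unit): 18 of 23 → value 18×14/23 = 10.9565, running total 319.96
Total 319.96.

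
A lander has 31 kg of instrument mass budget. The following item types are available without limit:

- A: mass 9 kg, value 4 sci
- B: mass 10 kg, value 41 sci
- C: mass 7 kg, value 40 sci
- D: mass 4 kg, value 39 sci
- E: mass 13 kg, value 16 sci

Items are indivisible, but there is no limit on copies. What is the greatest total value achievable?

Best value-per-unit is D at 39/4; filling with it alone gives 7×39 = 273.
Optimal mix: 1×C + 6×D → mass 31, value 274.

274 sci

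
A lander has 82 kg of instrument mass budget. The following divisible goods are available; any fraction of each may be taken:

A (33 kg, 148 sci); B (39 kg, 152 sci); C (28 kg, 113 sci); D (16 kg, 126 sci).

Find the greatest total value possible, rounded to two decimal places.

Take in order of value per unit:
- D (126/16 per unit): all 16 → value 126, running total 126.00
- A (148/33 per unit): all 33 → value 148, running total 274.00
- C (113/28 per unit): all 28 → value 113, running total 387.00
- B (152/39 per unit): 5 of 39 → value 5×152/39 = 19.4872, running total 406.49
Total 406.49.

406.49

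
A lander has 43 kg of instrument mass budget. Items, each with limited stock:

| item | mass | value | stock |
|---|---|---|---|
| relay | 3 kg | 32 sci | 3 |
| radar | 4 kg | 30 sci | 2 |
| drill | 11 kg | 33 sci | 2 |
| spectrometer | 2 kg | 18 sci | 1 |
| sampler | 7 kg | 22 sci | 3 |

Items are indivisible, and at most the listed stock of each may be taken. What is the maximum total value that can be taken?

240 sci

Best selections within mass 43 and stock limits:
- 3×relay + 2×radar + 1×spectrometer + 3×sampler: mass 40, value 240
- 3×relay + 2×radar + 2×drill + 1×spectrometer: mass 41, value 240
- 3×relay + 2×radar + 1×drill + 2×sampler: mass 42, value 233
- 3×relay + 2×radar + 1×drill + 1×spectrometer + 1×sampler: mass 37, value 229
Best: 240 sci.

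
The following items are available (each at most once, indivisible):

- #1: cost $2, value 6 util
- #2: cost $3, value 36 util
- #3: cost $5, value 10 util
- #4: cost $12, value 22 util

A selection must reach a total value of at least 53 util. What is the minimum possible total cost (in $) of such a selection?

Subsets with value ≥ 53, sorted by total cost:
- #2+#4: cost 15, value 58
- #1+#2+#4: cost 17, value 64
- #2+#3+#4: cost 20, value 68
Minimum cost: 15 $.

15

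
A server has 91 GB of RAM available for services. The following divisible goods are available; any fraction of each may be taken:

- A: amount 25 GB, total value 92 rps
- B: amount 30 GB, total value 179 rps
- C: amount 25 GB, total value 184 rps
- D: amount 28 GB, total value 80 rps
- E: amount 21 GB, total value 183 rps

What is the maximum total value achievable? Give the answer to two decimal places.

Take in order of value per unit:
- E (183/21 per unit): all 21 → value 183, running total 183.00
- C (184/25 per unit): all 25 → value 184, running total 367.00
- B (179/30 per unit): all 30 → value 179, running total 546.00
- A (92/25 per unit): 15 of 25 → value 15×92/25 = 55.2000, running total 601.20
Total 601.20.

601.20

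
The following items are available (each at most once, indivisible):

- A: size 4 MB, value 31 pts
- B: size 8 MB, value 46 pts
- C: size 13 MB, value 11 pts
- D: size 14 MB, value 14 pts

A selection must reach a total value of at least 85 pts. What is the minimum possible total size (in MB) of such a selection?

Subsets with value ≥ 85, sorted by total size:
- A+B+C: size 25, value 88
- A+B+D: size 26, value 91
- A+B+C+D: size 39, value 102
Minimum size: 25 MB.

25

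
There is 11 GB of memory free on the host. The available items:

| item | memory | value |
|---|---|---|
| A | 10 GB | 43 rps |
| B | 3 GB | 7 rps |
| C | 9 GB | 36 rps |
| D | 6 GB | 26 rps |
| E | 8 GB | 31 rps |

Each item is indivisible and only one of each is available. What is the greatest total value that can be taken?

43 rps

Check high-value combinations within 11 GB:
- A: memory 10, value 43
- B+E: memory 3+8=11, value 7+31=38
- C: memory 9, value 36
- B+D: memory 3+6=9, value 7+26=33
Best: 43 rps.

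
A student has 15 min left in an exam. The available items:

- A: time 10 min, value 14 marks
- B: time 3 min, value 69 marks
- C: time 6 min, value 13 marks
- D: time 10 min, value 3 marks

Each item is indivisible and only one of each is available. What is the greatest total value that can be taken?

Check high-value combinations within 15 min:
- A+B: time 10+3=13, value 14+69=83
- B+C: time 3+6=9, value 69+13=82
- B+D: time 3+10=13, value 69+3=72
Best: 83 marks.

83 marks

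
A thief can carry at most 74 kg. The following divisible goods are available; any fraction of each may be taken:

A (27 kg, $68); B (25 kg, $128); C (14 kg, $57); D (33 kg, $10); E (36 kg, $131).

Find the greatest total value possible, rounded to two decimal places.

Take in order of value per unit:
- B (128/25 per unit): all 25 → value 128, running total 128.00
- C (57/14 per unit): all 14 → value 57, running total 185.00
- E (131/36 per unit): 35 of 36 → value 35×131/36 = 127.3611, running total 312.36
Total 312.36.

312.36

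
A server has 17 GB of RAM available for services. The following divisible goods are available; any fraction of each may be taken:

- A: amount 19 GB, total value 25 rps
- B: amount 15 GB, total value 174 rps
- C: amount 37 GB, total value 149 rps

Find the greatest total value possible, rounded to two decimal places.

182.05

Take in order of value per unit:
- B (174/15 per unit): all 15 → value 174, running total 174.00
- C (149/37 per unit): 2 of 37 → value 2×149/37 = 8.0541, running total 182.05
Total 182.05.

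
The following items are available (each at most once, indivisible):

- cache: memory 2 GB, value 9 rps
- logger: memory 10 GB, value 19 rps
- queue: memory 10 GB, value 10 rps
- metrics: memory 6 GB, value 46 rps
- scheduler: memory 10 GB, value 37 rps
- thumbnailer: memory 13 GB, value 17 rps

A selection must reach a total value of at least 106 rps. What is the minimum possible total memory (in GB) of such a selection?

28

Subsets with value ≥ 106, sorted by total memory:
- cache+logger+metrics+scheduler: memory 28, value 111
- cache+metrics+scheduler+thumbnailer: memory 31, value 109
Minimum memory: 28 GB.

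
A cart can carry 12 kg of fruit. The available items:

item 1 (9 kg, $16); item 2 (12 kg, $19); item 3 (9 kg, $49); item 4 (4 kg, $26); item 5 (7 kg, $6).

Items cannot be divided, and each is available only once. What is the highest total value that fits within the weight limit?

$49

Check high-value combinations within 12 kg:
- item 3: weight 9, value 49
- item 4+item 5: weight 4+7=11, value 26+6=32
- item 4: weight 4, value 26
- item 2: weight 12, value 19
- item 1: weight 9, value 16
Best: $49.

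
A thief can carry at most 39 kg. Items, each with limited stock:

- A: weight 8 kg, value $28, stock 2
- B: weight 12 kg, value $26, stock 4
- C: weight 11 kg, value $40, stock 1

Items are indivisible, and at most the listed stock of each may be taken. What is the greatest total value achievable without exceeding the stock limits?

$122

Top feasible selections:
- 2×A + 1×B + 1×C: weight 39, value 122
- 2×A + 1×C: weight 27, value 96
- 1×A + 1×B + 1×C: weight 31, value 94
- 2×B + 1×C: weight 35, value 92
Best: $122.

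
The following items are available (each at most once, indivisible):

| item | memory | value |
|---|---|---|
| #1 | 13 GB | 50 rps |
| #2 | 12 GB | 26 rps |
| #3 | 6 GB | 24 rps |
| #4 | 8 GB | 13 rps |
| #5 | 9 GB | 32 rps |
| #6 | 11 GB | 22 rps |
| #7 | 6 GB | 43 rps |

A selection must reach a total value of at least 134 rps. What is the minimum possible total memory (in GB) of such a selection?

34

Subsets with value ≥ 134, sorted by total memory:
- #1+#3+#5+#7: memory 34, value 149
- #1+#3+#6+#7: memory 36, value 139
- #1+#4+#5+#7: memory 36, value 138
- #1+#2+#3+#7: memory 37, value 143
Minimum memory: 34 GB.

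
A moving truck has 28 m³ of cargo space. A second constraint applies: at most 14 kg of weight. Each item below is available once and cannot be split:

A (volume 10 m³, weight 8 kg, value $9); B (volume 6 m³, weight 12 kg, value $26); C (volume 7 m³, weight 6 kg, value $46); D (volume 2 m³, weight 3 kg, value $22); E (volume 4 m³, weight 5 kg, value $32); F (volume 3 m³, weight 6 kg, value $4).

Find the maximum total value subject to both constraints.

Feasible sets respecting both limits:
- C+D+E: volume 13, weight 14, value 100
- C+E: volume 11, weight 11, value 78
- C+D: volume 9, weight 9, value 68
Best: $100.

$100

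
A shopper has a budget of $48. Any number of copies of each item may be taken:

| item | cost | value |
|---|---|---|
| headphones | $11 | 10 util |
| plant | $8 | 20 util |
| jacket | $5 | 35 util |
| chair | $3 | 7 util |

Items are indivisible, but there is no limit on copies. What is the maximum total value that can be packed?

322 util

Best value-per-unit is jacket at 35/5; filling with it alone gives 9×35 = 315.
Optimal mix: 9×jacket + 1×chair → cost 48, value 322.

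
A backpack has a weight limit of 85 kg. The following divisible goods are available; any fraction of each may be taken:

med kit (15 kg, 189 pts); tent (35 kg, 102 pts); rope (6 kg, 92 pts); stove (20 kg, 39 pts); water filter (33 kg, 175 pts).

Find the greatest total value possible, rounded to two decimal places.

546.34

Take in order of value per unit:
- rope (92/6 per unit): all 6 → value 92, running total 92.00
- med kit (189/15 per unit): all 15 → value 189, running total 281.00
- water filter (175/33 per unit): all 33 → value 175, running total 456.00
- tent (102/35 per unit): 31 of 35 → value 31×102/35 = 90.3429, running total 546.34
Total 546.34.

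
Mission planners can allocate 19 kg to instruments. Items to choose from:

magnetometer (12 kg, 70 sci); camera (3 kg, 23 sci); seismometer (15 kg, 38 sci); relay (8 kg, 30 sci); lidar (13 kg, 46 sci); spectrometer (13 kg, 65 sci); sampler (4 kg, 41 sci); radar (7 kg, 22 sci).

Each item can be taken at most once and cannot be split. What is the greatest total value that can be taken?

Check high-value combinations within 19 kg:
- magnetometer+camera+sampler: mass 12+3+4=19, value 70+23+41=134
- magnetometer+sampler: mass 12+4=16, value 70+41=111
- spectrometer+sampler: mass 13+4=17, value 65+41=106
Best: 134 sci.

134 sci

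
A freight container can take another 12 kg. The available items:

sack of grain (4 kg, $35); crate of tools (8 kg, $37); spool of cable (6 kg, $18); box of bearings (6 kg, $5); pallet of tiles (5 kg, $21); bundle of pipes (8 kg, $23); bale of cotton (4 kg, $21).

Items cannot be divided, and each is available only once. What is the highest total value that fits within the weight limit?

$72

Check high-value combinations within 12 kg:
- sack of grain+crate of tools: weight 4+8=12, value 35+37=72
- sack of grain+bundle of pipes: weight 4+8=12, value 35+23=58
- crate of tools+bale of cotton: weight 8+4=12, value 37+21=58
Best: $72.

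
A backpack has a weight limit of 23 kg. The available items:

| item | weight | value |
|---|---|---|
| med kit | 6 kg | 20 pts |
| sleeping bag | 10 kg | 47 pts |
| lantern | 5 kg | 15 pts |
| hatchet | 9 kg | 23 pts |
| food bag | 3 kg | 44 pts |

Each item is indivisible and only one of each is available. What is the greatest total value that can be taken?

114 pts

Check high-value combinations within 23 kg:
- sleeping bag+hatchet+food bag: weight 10+9+3=22, value 47+23+44=114
- med kit+sleeping bag+food bag: weight 6+10+3=19, value 20+47+44=111
- sleeping bag+lantern+food bag: weight 10+5+3=18, value 47+15+44=106
Best: 114 pts.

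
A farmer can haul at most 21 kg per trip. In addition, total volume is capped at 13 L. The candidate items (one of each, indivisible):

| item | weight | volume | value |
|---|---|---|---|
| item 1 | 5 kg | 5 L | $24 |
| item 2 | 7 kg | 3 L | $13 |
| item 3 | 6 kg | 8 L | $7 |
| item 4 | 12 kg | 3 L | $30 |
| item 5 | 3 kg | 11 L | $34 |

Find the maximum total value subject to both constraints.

Feasible sets respecting both limits:
- item 1+item 4: weight 17, volume 8, value 54
- item 2+item 4: weight 19, volume 6, value 43
- item 1+item 2: weight 12, volume 8, value 37
- item 3+item 4: weight 18, volume 11, value 37
Best: $54.

$54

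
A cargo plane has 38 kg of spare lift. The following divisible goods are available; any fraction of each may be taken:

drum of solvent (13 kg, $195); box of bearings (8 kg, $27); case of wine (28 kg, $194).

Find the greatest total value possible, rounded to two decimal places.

368.21

Take in order of value per unit:
- drum of solvent (195/13 per unit): all 13 → value 195, running total 195.00
- case of wine (194/28 per unit): 25 of 28 → value 25×194/28 = 173.2143, running total 368.21
Total 368.21.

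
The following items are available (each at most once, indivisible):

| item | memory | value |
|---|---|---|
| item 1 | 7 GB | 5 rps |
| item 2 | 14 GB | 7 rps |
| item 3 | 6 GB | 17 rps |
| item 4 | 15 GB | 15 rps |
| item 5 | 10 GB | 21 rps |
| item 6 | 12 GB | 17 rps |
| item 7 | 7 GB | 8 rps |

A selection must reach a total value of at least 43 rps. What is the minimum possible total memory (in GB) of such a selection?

23

Subsets with value ≥ 43, sorted by total memory:
- item 3+item 5+item 7: memory 23, value 46
- item 1+item 3+item 5: memory 23, value 43
Minimum memory: 23 GB.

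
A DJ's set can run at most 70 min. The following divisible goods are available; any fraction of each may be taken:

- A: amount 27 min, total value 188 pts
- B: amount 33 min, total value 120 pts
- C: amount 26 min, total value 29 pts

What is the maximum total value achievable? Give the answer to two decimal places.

319.15

Take in order of value per unit:
- A (188/27 per unit): all 27 → value 188, running total 188.00
- B (120/33 per unit): all 33 → value 120, running total 308.00
- C (29/26 per unit): 10 of 26 → value 10×29/26 = 11.1538, running total 319.15
Total 319.15.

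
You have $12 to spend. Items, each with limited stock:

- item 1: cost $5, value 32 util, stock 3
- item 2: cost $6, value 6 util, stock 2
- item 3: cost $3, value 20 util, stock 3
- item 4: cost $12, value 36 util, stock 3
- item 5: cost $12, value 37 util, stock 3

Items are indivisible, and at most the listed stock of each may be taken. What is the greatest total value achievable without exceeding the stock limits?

Best selections within cost 12 and stock limits:
- 1×item 1 + 2×item 3: cost 11, value 72
- 2×item 1: cost 10, value 64
Best: 72 util.

72 util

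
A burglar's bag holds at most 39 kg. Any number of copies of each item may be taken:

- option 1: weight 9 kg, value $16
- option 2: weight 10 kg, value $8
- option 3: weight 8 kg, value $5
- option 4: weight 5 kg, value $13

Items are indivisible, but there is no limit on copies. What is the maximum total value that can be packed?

$94

Best value-per-unit is option 4 at 13/5; filling with it alone gives 7×13 = 91.
Optimal mix: 1×option 1 + 6×option 4 → weight 39, value 94.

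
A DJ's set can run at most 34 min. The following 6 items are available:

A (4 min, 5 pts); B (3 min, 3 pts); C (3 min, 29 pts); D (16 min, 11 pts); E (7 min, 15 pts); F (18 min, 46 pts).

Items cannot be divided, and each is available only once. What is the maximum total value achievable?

95 pts

Check high-value combinations within 34 min:
- A+C+E+F: duration 4+3+7+18=32, value 5+29+15+46=95
- B+C+E+F: duration 3+3+7+18=31, value 3+29+15+46=93
- C+E+F: duration 3+7+18=28, value 29+15+46=90
- A+B+C+F: duration 4+3+3+18=28, value 5+3+29+46=83
Best: 95 pts.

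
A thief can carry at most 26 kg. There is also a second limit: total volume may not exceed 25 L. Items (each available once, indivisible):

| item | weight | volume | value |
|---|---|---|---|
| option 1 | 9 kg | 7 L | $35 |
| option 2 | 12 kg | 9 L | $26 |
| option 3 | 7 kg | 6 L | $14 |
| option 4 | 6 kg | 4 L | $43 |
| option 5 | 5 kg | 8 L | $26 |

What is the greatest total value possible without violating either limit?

$104

Feasible sets respecting both limits:
- option 1+option 4+option 5: weight 20, volume 19, value 104
- option 2+option 4+option 5: weight 23, volume 21, value 95
- option 1+option 3+option 4: weight 22, volume 17, value 92
Best: $104.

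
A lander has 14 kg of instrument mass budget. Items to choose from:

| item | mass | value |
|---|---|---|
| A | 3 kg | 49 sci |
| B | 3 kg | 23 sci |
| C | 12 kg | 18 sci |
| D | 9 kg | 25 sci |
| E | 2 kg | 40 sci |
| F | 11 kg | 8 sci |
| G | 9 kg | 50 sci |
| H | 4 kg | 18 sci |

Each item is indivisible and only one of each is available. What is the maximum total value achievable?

139 sci

Check high-value combinations within 14 kg:
- A+E+G: mass 3+2+9=14, value 49+40+50=139
- A+B+E+H: mass 3+3+2+4=12, value 49+23+40+18=130
- A+D+E: mass 3+9+2=14, value 49+25+40=114
- B+E+G: mass 3+2+9=14, value 23+40+50=113
Best: 139 sci.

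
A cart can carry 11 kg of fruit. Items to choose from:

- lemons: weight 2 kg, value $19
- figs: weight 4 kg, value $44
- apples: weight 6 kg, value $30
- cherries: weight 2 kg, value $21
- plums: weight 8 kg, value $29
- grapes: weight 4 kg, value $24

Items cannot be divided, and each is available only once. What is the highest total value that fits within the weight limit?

This is a 0/1 knapsack; check combinations near the capacity.
- figs+cherries+grapes: weight 4+2+4=10, value 44+21+24=89
- lemons+figs+grapes: weight 2+4+4=10, value 19+44+24=87
- lemons+figs+cherries: weight 2+4+2=8, value 19+44+21=84
- figs+apples: weight 4+6=10, value 44+30=74
- lemons+apples+cherries: weight 2+6+2=10, value 19+30+21=70
Best: $89.

$89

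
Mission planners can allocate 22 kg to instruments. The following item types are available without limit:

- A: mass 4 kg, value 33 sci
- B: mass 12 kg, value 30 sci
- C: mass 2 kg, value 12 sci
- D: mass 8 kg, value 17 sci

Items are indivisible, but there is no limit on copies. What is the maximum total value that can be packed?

Best value-per-unit is A at 33/4; filling with it alone gives 5×33 = 165.
Optimal mix: 5×A + 1×C → mass 22, value 177.

177 sci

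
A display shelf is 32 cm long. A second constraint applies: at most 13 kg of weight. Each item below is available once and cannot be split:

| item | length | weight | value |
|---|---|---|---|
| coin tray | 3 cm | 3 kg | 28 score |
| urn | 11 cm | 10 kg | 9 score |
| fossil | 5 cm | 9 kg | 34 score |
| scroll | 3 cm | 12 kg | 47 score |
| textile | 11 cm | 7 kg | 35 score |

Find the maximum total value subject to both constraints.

Feasible sets respecting both limits:
- coin tray+textile: length 14, weight 10, value 63
- coin tray+fossil: length 8, weight 12, value 62
- scroll: length 3, weight 12, value 47
Best: 63 score.

63 score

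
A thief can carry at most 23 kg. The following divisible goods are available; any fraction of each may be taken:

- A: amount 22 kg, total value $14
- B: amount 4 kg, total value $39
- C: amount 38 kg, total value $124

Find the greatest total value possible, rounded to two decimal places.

Take in order of value per unit:
- B (39/4 per unit): all 4 → value 39, running total 39.00
- C (124/38 per unit): 19 of 38 → value 19×124/38 = 62.0000, running total 101.00
Total 101.00.

101.00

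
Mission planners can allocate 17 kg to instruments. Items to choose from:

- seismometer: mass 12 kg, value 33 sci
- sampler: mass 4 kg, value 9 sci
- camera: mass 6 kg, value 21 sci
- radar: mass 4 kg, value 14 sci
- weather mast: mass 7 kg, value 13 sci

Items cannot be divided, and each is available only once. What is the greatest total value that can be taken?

This is a 0/1 knapsack; check combinations near the capacity.
- camera+radar+weather mast: mass 6+4+7=17, value 21+14+13=48
- seismometer+radar: mass 12+4=16, value 33+14=47
- sampler+camera+radar: mass 4+6+4=14, value 9+21+14=44
Best: 48 sci.

48 sci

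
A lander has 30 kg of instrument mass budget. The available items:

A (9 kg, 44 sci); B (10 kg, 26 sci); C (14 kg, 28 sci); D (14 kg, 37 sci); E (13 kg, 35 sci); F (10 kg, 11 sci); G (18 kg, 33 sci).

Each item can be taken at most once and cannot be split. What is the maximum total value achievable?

Check high-value combinations within 30 kg:
- A+D: mass 9+14=23, value 44+37=81
- A+B+F: mass 9+10+10=29, value 44+26+11=81
- A+E: mass 9+13=22, value 44+35=79
Best: 81 sci.

81 sci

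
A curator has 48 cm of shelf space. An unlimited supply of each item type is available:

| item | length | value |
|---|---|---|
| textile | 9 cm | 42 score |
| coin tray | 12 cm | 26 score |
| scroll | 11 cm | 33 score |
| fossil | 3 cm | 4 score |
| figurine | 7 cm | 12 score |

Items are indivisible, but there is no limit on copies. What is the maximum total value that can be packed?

214 score

Best value-per-unit is textile at 42/9; filling with it alone gives 5×42 = 210.
Optimal mix: 5×textile + 1×fossil → length 48, value 214.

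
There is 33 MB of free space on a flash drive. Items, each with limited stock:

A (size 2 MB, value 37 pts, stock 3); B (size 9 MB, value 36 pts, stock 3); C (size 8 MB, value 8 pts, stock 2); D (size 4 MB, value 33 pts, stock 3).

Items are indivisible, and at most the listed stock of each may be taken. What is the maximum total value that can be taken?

Best selections within size 33 and stock limits:
- 3×A + 2×B + 2×D: size 32, value 249
- 3×A + 1×B + 3×D: size 27, value 246
Best: 249 pts.

249 pts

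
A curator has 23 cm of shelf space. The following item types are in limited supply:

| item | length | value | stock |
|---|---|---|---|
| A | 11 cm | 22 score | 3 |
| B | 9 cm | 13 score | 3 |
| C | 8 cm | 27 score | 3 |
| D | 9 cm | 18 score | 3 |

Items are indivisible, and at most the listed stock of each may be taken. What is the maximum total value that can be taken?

Top feasible selections:
- 2×C: length 16, value 54
- 1×A + 1×C: length 19, value 49
Best: 54 score.

54 score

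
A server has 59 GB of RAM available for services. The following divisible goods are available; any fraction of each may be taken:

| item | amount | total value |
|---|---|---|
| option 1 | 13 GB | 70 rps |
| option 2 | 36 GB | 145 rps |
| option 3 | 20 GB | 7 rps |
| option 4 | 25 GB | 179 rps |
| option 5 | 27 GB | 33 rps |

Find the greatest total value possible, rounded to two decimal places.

Take in order of value per unit:
- option 4 (179/25 per unit): all 25 → value 179, running total 179.00
- option 1 (70/13 per unit): all 13 → value 70, running total 249.00
- option 2 (145/36 per unit): 21 of 36 → value 21×145/36 = 84.5833, running total 333.58
Total 333.58.

333.58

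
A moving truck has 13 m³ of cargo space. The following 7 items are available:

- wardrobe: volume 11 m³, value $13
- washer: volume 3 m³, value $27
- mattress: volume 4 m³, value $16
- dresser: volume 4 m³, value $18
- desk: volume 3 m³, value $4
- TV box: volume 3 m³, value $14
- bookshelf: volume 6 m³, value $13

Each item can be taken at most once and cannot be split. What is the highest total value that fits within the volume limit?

$63

This is a 0/1 knapsack; check combinations near the capacity.
- washer+dresser+desk+TV box: volume 3+4+3+3=13, value 27+18+4+14=63
- washer+mattress+dresser: volume 3+4+4=11, value 27+16+18=61
- washer+mattress+desk+TV box: volume 3+4+3+3=13, value 27+16+4+14=61
Best: $63.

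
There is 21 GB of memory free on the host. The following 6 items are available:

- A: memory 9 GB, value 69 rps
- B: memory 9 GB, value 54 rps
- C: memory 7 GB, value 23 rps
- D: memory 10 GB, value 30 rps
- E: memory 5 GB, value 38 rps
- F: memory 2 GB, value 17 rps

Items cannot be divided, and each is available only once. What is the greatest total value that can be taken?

140 rps

Check high-value combinations within 21 GB:
- A+B+F: memory 9+9+2=20, value 69+54+17=140
- A+C+E: memory 9+7+5=21, value 69+23+38=130
- A+E+F: memory 9+5+2=16, value 69+38+17=124
- A+B: memory 9+9=18, value 69+54=123
Best: 140 rps.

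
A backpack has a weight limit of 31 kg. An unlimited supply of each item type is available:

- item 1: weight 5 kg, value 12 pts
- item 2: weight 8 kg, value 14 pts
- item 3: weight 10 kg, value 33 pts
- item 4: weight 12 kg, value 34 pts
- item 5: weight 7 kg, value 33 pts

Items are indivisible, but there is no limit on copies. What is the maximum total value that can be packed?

132 pts

Best value-per-unit is item 5 at 33/7; filling with it alone gives 4×33 = 132.
Optimal mix: 1×item 3 + 3×item 5 → weight 31, value 132.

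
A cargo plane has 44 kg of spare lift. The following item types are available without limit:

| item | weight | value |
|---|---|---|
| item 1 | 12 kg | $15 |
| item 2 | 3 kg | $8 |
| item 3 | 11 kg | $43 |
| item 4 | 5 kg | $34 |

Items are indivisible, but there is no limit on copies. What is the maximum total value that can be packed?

Best value-per-unit is item 4 at 34/5; filling with it alone gives 8×34 = 272.
Optimal mix: 1×item 2 + 8×item 4 → weight 43, value 280.

$280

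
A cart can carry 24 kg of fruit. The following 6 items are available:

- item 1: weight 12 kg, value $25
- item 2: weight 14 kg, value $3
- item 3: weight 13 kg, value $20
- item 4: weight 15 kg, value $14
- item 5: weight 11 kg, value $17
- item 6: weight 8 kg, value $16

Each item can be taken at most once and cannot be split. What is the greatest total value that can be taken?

Check high-value combinations within 24 kg:
- item 1+item 5: weight 12+11=23, value 25+17=42
- item 1+item 6: weight 12+8=20, value 25+16=41
- item 3+item 5: weight 13+11=24, value 20+17=37
Best: $42.

$42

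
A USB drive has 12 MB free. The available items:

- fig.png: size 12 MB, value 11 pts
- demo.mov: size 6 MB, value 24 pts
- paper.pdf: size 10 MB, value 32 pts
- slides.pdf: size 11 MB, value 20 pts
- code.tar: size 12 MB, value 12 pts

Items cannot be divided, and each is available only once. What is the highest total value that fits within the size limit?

32 pts

Check high-value combinations within 12 MB:
- paper.pdf: size 10, value 32
- demo.mov: size 6, value 24
- slides.pdf: size 11, value 20
Best: 32 pts.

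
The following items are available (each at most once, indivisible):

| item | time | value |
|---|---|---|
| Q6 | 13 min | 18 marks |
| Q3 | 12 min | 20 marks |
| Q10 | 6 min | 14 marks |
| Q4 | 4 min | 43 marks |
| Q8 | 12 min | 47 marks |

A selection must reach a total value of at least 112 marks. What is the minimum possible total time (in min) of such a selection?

34

Subsets with value ≥ 112, sorted by total time:
- Q3+Q10+Q4+Q8: time 34, value 124
- Q6+Q10+Q4+Q8: time 35, value 122
- Q6+Q3+Q4+Q8: time 41, value 128
Minimum time: 34 min.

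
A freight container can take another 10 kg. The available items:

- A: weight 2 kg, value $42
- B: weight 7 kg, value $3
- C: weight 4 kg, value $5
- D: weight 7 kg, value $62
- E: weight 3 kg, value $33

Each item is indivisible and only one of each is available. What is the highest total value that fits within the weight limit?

Check high-value combinations within 10 kg:
- A+D: weight 2+7=9, value 42+62=104
- D+E: weight 7+3=10, value 62+33=95
- A+C+E: weight 2+4+3=9, value 42+5+33=80
- A+E: weight 2+3=5, value 42+33=75
- D: weight 7, value 62
Best: $104.

$104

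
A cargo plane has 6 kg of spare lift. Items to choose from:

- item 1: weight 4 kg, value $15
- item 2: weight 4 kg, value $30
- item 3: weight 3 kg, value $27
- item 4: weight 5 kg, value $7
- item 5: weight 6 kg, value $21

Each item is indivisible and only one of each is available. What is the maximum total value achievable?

Check high-value combinations within 6 kg:
- item 2: weight 4, value 30
- item 3: weight 3, value 27
- item 5: weight 6, value 21
- item 1: weight 4, value 15
- item 4: weight 5, value 7
Best: $30.

$30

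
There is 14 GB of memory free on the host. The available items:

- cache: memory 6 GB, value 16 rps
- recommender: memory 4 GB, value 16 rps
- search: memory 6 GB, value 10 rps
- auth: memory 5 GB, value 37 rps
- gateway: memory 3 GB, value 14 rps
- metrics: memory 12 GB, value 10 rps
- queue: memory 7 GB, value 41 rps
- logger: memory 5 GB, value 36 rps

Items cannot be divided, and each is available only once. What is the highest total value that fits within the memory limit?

89 rps

Check high-value combinations within 14 GB:
- recommender+auth+logger: memory 4+5+5=14, value 16+37+36=89
- auth+gateway+logger: memory 5+3+5=13, value 37+14+36=87
- auth+queue: memory 5+7=12, value 37+41=78
- queue+logger: memory 7+5=12, value 41+36=77
Best: 89 rps.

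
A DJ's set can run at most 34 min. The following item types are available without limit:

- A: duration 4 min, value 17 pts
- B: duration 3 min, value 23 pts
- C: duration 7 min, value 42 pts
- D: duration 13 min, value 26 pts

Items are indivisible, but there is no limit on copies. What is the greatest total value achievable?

253 pts

Best value-per-unit is B at 23/3, and filling with it alone uses duration 11×3=33. No mix of the others beats 11×23 = 253.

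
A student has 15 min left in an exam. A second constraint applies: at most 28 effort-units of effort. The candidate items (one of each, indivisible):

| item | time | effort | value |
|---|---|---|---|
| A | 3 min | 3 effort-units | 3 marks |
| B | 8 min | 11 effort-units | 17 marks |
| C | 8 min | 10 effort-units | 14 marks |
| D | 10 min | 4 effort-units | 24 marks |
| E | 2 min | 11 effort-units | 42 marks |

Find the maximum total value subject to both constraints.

69 marks

Feasible sets respecting both limits:
- A+D+E: time 15, effort 18, value 69
- D+E: time 12, effort 15, value 66
- A+B+E: time 13, effort 25, value 62
- B+E: time 10, effort 22, value 59
Best: 69 marks.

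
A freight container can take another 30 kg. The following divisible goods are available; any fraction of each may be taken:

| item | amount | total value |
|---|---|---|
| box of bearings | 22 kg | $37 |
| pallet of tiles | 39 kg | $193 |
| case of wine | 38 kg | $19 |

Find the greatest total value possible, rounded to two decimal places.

148.46

Take in order of value per unit:
- pallet of tiles (193/39 per unit): 30 of 39 → value 30×193/39 = 148.4615, running total 148.46
Total 148.46.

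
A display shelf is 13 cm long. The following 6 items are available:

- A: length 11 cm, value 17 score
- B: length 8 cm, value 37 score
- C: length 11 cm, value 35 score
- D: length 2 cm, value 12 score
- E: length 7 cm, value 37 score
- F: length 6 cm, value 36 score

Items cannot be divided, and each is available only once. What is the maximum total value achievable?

Check high-value combinations within 13 cm:
- E+F: length 7+6=13, value 37+36=73
- D+E: length 2+7=9, value 12+37=49
- B+D: length 8+2=10, value 37+12=49
Best: 73 score.

73 score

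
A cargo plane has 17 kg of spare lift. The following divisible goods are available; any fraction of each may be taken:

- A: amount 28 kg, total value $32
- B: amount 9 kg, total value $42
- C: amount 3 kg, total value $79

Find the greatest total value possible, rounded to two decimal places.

Take in order of value per unit:
- C (79/3 per unit): all 3 → value 79, running total 79.00
- B (42/9 per unit): all 9 → value 42, running total 121.00
- A (32/28 per unit): 5 of 28 → value 5×32/28 = 5.7143, running total 126.71
Total 126.71.

126.71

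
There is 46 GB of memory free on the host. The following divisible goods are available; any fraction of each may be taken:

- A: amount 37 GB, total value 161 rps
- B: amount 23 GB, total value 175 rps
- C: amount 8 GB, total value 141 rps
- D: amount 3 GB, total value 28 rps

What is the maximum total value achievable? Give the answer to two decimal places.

396.22

Take in order of value per unit:
- C (141/8 per unit): all 8 → value 141, running total 141.00
- D (28/3 per unit): all 3 → value 28, running total 169.00
- B (175/23 per unit): all 23 → value 175, running total 344.00
- A (161/37 per unit): 12 of 37 → value 12×161/37 = 52.2162, running total 396.22
Total 396.22.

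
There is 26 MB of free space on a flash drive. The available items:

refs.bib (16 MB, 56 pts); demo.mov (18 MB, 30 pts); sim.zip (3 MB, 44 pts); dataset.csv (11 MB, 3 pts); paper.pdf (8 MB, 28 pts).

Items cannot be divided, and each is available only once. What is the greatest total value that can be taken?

Check high-value combinations within 26 MB:
- refs.bib+sim.zip: size 16+3=19, value 56+44=100
- refs.bib+paper.pdf: size 16+8=24, value 56+28=84
- sim.zip+dataset.csv+paper.pdf: size 3+11+8=22, value 44+3+28=75
- demo.mov+sim.zip: size 18+3=21, value 30+44=74
Best: 100 pts.

100 pts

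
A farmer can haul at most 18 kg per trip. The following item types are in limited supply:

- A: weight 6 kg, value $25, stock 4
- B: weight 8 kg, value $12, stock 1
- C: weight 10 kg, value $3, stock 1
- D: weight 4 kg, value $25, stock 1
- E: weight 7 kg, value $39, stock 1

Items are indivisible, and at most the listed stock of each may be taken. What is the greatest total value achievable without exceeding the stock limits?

Best selections within weight 18 and stock limits:
- 1×A + 1×D + 1×E: weight 17, value 89
- 2×A + 1×D: weight 16, value 75
Best: $89.

$89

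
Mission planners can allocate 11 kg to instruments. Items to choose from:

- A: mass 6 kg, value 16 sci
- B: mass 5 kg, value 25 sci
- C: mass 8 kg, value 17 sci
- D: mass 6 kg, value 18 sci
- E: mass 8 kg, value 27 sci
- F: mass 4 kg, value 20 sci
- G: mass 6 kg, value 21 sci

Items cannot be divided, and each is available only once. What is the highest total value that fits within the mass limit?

46 sci

Check high-value combinations within 11 kg:
- B+G: mass 5+6=11, value 25+21=46
- B+F: mass 5+4=9, value 25+20=45
- B+D: mass 5+6=11, value 25+18=43
- F+G: mass 4+6=10, value 20+21=41
- A+B: mass 6+5=11, value 16+25=41
Best: 46 sci.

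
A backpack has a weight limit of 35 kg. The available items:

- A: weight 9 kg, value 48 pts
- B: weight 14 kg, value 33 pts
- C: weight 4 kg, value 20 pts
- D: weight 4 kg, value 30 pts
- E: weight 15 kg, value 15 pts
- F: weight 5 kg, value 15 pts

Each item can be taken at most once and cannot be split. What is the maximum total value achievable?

Check high-value combinations within 35 kg:
- A+B+C+D: weight 9+14+4+4=31, value 48+33+20+30=131
- A+B+D+F: weight 9+14+4+5=32, value 48+33+30+15=126
- A+B+C+F: weight 9+14+4+5=32, value 48+33+20+15=116
Best: 131 pts.

131 pts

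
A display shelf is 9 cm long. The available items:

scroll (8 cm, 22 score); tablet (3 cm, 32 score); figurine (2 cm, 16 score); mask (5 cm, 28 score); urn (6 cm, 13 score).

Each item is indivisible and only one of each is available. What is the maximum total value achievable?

60 score

Check high-value combinations within 9 cm:
- tablet+mask: length 3+5=8, value 32+28=60
- tablet+figurine: length 3+2=5, value 32+16=48
- tablet+urn: length 3+6=9, value 32+13=45
- figurine+mask: length 2+5=7, value 16+28=44
- tablet: length 3, value 32
Best: 60 score.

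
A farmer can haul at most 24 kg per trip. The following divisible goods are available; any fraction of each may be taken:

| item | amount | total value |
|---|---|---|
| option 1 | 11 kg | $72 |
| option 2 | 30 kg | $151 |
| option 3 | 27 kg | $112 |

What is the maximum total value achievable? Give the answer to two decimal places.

137.43

Take in order of value per unit:
- option 1 (72/11 per unit): all 11 → value 72, running total 72.00
- option 2 (151/30 per unit): 13 of 30 → value 13×151/30 = 65.4333, running total 137.43
Total 137.43.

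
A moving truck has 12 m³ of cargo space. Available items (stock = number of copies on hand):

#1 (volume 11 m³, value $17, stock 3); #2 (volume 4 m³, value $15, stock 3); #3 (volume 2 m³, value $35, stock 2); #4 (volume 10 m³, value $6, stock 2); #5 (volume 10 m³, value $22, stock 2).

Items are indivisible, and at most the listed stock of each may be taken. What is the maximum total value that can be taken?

Best selections within volume 12 and stock limits:
- 2×#2 + 2×#3: volume 12, value 100
- 1×#2 + 2×#3: volume 8, value 85
- 2×#3: volume 4, value 70
Best: $100.

$100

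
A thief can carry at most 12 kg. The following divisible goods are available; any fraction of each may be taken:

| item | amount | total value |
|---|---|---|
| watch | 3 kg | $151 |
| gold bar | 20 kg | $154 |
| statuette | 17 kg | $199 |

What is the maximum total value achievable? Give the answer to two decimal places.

256.35

Take in order of value per unit:
- watch (151/3 per unit): all 3 → value 151, running total 151.00
- statuette (199/17 per unit): 9 of 17 → value 9×199/17 = 105.3529, running total 256.35
Total 256.35.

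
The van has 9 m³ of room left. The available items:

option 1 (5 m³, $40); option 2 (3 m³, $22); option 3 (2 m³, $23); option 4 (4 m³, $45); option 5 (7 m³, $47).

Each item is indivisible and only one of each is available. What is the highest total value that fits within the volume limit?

This is a 0/1 knapsack; check combinations near the capacity.
- option 2+option 3+option 4: volume 3+2+4=9, value 22+23+45=90
- option 1+option 4: volume 5+4=9, value 40+45=85
- option 3+option 5: volume 2+7=9, value 23+47=70
- option 3+option 4: volume 2+4=6, value 23+45=68
Best: $90.

$90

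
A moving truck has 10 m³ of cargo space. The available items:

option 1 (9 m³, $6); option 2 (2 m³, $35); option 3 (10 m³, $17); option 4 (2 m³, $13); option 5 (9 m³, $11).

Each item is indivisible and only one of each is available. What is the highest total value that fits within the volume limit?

$48

Check high-value combinations within 10 m³:
- option 2+option 4: volume 2+2=4, value 35+13=48
- option 2: volume 2, value 35
- option 3: volume 10, value 17
- option 4: volume 2, value 13
- option 5: volume 9, value 11
Best: $48.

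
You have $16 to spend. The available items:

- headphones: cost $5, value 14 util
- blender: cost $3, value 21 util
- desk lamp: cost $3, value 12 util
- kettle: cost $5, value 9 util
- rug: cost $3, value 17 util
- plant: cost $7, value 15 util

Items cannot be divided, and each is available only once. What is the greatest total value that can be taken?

65 util

Check high-value combinations within $16:
- blender+desk lamp+rug+plant: cost 3+3+3+7=16, value 21+12+17+15=65
- headphones+blender+desk lamp+rug: cost 5+3+3+3=14, value 14+21+12+17=64
- headphones+blender+kettle+rug: cost 5+3+5+3=16, value 14+21+9+17=61
- blender+desk lamp+kettle+rug: cost 3+3+5+3=14, value 21+12+9+17=59
Best: 65 util.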